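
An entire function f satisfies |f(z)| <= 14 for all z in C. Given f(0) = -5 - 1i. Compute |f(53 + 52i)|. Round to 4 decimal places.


Step 1: By Liouville's theorem, a bounded entire function is constant.
Step 2: f(z) = f(0) = -5 - 1i for all z.
Step 3: |f(w)| = |-5 - 1i| = sqrt(25 + 1)
Step 4: = 5.099

5.099


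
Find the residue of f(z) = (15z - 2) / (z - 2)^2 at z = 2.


Step 1: Pole of order 2 at z = 2
Step 2: Res = lim d/dz [(z - 2)^2 * f(z)] as z -> 2
Step 3: (z - 2)^2 * f(z) = 15z - 2
Step 4: d/dz[15z - 2] = 15

15


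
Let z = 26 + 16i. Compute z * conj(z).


Step 1: conj(z) = 26 - 16i
Step 2: z * conj(z) = 26^2 + 16^2
Step 3: = 676 + 256 = 932

932


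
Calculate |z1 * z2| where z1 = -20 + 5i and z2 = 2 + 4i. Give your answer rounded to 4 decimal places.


Step 1: |z1| = sqrt((-20)^2 + 5^2) = sqrt(425)
Step 2: |z2| = sqrt(2^2 + 4^2) = sqrt(20)
Step 3: |z1*z2| = |z1|*|z2| = sqrt(425) * sqrt(20) = sqrt(425 * 20) = sqrt(8500)
Step 4: = 92.1954

92.1954


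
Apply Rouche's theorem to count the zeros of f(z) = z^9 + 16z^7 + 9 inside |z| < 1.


Step 1: On |z| = 1 the three terms have sizes |z^9| = 1^9 = 1, |16z^7| = 16*1^7 = 16, |9| = 9
Step 2: The dominant term is g(z) = 16z^7; let h(z) = z^9 + 9 so f = g + h
Step 3: On |z| = 1: |g| = 16 and |h| <= 1 + 9 = 10
Step 4: Since 16 > 10, |h| < |g| on |z| = 1, so by Rouche f has the same number of zeros as g inside |z| < 1
Step 5: g(z) = 16z^7 has 7 zeros (at the origin, multiplicity 7) inside |z| < 1. Answer = 7

7


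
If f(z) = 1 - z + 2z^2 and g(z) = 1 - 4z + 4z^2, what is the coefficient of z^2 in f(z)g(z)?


Step 1: z^2 term in f*g comes from: (1)*(4z^2) + (-z)*(-4z) + (2z^2)*(1)
Step 2: = 4 + 4 + 2
Step 3: = 10

10


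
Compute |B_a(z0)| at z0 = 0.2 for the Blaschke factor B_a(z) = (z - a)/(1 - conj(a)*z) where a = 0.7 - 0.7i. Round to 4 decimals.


Step 1: Numerator z0 - a = 0.2 - (0.7 - 0.7i) = -0.5 + 0.7i
Step 2: Denominator 1 - conj(a)*z0 = 1 - (0.7 + 0.7i)*0.2 = 0.86 - 0.14i
Step 3: |z0 - a|^2 = (-0.5)^2 + 0.7^2 = 0.74; |1 - conj(a)*z0|^2 = 0.86^2 + (-0.14)^2 = 0.7592
Step 4: |B_a(0.2)| = sqrt(0.74 / 0.7592) = sqrt(0.97471)
Step 5: = 0.9873

0.9873


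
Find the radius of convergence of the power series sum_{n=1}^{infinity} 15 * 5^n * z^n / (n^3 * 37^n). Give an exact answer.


Step 1: General term a_n = 15 * 5^n / (n^3 * 37^n)
Step 2: By the root test, |a_n|^(1/n) = 15^(1/n) * 5 / (n^(3/n) * 37) -> 5/37 as n -> infinity (since 15^(1/n) -> 1 and n^(3/n) -> 1)
Step 3: R = 1/lim|a_n|^(1/n) = 37/5

37/5


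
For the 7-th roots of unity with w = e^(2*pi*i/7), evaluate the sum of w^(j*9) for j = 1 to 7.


Step 1: The sum sum_{j=1}^{n} w^(k*j) equals n if n | k, else 0.
Step 2: Here n = 7, k = 9
Step 3: Does n divide k? 7 | 9 -> False
Step 4: Sum = 0

0


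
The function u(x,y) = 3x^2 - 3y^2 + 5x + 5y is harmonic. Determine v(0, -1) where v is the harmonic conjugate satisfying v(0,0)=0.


Step 1: v_x = -u_y = 6y - 5
Step 2: v_y = u_x = 6x + 5
Step 3: v = 6xy - 5x + 5y + C
Step 4: v(0,0) = 0 => C = 0
Step 5: v(0, -1) = -5

-5


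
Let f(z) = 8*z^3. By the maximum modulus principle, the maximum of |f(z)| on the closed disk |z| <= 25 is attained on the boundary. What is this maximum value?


Step 1: On |z| = 25, |f(z)| = 8 * |z|^3 = 8 * 25^3
Step 2: By maximum modulus principle, maximum is on boundary.
Step 3: Maximum = 8 * 15625 = 125000

125000


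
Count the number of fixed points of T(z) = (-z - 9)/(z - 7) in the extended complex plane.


Step 1: Fixed points satisfy T(z) = z
Step 2: z^2 - 6z + 9 = 0
Step 3: Discriminant = (-6)^2 - 4*1*9 = 0
Step 4: Number of fixed points = 1

1


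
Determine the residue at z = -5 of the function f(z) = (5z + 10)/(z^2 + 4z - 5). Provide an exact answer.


Step 1: Q(z) = z^2 + 4z - 5 = (z + 5)(z - 1)
Step 2: Q'(z) = 2z + 4
Step 3: Q'(-5) = -6, P(-5) = -15
Step 4: Res = P(-5)/Q'(-5) = -15/(-6) = 5/2

5/2


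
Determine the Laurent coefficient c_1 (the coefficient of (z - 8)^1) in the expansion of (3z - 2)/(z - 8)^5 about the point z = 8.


Step 1: Write the numerator in powers of (z - 8): 3z - 2 = 3(z - 8) + (3*8 - 2) = 3(z - 8) + 22
Step 2: Divide by (z - 8)^5: f(z) = 22(z - 8)^(-5) + 3(z - 8)^(-4)
Step 3: This finite sum is the Laurent series of f about z = 8.
Step 4: Only the powers -5 and -4 appear, so the coefficient of (z - 8)^1 = 0

0


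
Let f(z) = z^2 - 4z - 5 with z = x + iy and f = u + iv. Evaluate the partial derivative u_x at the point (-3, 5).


Step 1: f(z) = (x+iy)^2 - 4(x+iy) - 5
Step 2: u = (x^2 - y^2) - 4x - 5
Step 3: u_x = 2x - 4
Step 4: At (-3, 5): u_x = -6 - 4 = -10

-10


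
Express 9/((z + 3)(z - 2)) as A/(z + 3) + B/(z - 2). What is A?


Step 1: Multiply both sides by (z + 3) and set z = -3
Step 2: A = 9 / (-3 - 2)
Step 3: A = 9 / (-5)
Step 4: A = -9/5

-9/5


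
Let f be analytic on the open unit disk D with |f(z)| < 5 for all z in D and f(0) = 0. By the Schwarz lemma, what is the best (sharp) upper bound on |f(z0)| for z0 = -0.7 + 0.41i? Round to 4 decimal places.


Step 1: g = f/5 maps D -> D with g(0) = 0, so by the Schwarz lemma |g(z)| <= |z|, i.e. |f(z)| <= 5|z|; this is sharp (f(z) = 5z).
Step 2: |z0|^2 = (-0.7)^2 + 0.41^2 = 0.6581
Step 3: |z0| = sqrt(0.6581) = 0.811234
Step 4: Best bound = 5 * |z0| = 5 * 0.811234 = 4.0562

4.0562


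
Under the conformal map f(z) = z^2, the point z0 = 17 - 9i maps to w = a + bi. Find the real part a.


Step 1: z0 = 17 - 9i
Step 2: z0^2 = 17^2 - (-9)^2 - 306i
Step 3: real part = 289 - 81 = 208

208


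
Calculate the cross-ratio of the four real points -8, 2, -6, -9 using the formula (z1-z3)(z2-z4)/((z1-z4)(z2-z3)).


Step 1: (z1-z3)(z2-z4) = (-2) * 11 = -22
Step 2: (z1-z4)(z2-z3) = 1 * 8 = 8
Step 3: Cross-ratio = -22/8 = -11/4

-11/4


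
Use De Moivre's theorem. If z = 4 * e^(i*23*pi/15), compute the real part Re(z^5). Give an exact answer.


Step 1: By De Moivre's theorem, z^5 = 4^5 * e^(i*5*23*pi/15) = 1024 * (cos(23*pi/3) + i*sin(23*pi/3))
Step 2: |z|^5 = 4^5 = 1024
Step 3: Reduce the angle mod 2*pi: 23*pi/3 - 6*pi = 5*pi/3
Step 4: cos(5*pi/3) = 1/2
Step 5: Re(z^5) = 1024 * 1/2 = 512

512


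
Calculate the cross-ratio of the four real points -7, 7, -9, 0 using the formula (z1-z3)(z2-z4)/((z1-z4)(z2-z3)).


Step 1: (z1-z3)(z2-z4) = 2 * 7 = 14
Step 2: (z1-z4)(z2-z3) = (-7) * 16 = -112
Step 3: Cross-ratio = -14/112 = -1/8

-1/8


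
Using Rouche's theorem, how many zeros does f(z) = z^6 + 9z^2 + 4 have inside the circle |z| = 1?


Step 1: On |z| = 1 the three terms have sizes |z^6| = 1^6 = 1, |9z^2| = 9*1^2 = 9, |4| = 4
Step 2: The dominant term is g(z) = 9z^2; let h(z) = z^6 + 4 so f = g + h
Step 3: On |z| = 1: |g| = 9 and |h| <= 1 + 4 = 5
Step 4: Since 9 > 5, |h| < |g| on |z| = 1, so by Rouche f has the same number of zeros as g inside |z| < 1
Step 5: g(z) = 9z^2 has 2 zeros (at the origin, multiplicity 2) inside |z| < 1. Answer = 2

2


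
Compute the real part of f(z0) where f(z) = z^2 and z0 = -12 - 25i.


Step 1: z0 = -12 - 25i
Step 2: z0^2 = (-12)^2 - (-25)^2 + 600i
Step 3: real part = 144 - 625 = -481

-481


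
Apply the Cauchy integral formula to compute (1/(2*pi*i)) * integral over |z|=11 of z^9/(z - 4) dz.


Step 1: f(z) = z^9, a = 4 is inside |z| = 11
Step 2: By Cauchy integral formula: (1/(2pi*i)) * integral = f(a)
Step 3: f(4) = 4^9 = 262144

262144


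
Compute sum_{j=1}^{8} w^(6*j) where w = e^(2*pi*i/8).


Step 1: The sum sum_{j=1}^{n} w^(k*j) equals n if n | k, else 0.
Step 2: Here n = 8, k = 6
Step 3: Does n divide k? 8 | 6 -> False
Step 4: Sum = 0

0


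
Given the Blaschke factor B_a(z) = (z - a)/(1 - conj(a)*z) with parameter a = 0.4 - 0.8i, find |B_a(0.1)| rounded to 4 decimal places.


Step 1: Numerator z0 - a = 0.1 - (0.4 - 0.8i) = -0.3 + 0.8i
Step 2: Denominator 1 - conj(a)*z0 = 1 - (0.4 + 0.8i)*0.1 = 0.96 - 0.08i
Step 3: |z0 - a|^2 = (-0.3)^2 + 0.8^2 = 0.73; |1 - conj(a)*z0|^2 = 0.96^2 + (-0.08)^2 = 0.928
Step 4: |B_a(0.1)| = sqrt(0.73 / 0.928) = sqrt(0.786638)
Step 5: = 0.8869

0.8869


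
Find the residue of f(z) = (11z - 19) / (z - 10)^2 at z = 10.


Step 1: Pole of order 2 at z = 10
Step 2: Res = lim d/dz [(z - 10)^2 * f(z)] as z -> 10
Step 3: (z - 10)^2 * f(z) = 11z - 19
Step 4: d/dz[11z - 19] = 11

11


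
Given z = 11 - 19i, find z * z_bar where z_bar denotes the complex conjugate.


Step 1: conj(z) = 11 + 19i
Step 2: z * conj(z) = 11^2 + (-19)^2
Step 3: = 121 + 361 = 482

482


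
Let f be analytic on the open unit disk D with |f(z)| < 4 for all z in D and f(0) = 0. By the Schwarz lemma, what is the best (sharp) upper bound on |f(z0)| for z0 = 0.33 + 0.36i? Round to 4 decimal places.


Step 1: g = f/4 maps D -> D with g(0) = 0, so by the Schwarz lemma |g(z)| <= |z|, i.e. |f(z)| <= 4|z|; this is sharp (f(z) = 4z).
Step 2: |z0|^2 = 0.33^2 + 0.36^2 = 0.2385
Step 3: |z0| = sqrt(0.2385) = 0.488365
Step 4: Best bound = 4 * |z0| = 4 * 0.488365 = 1.9535

1.9535


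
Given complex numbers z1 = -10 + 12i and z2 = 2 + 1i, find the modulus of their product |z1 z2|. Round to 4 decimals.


Step 1: |z1| = sqrt((-10)^2 + 12^2) = sqrt(244)
Step 2: |z2| = sqrt(2^2 + 1^2) = sqrt(5)
Step 3: |z1*z2| = |z1|*|z2| = sqrt(244) * sqrt(5) = sqrt(244 * 5) = sqrt(1220)
Step 4: = 34.9285

34.9285


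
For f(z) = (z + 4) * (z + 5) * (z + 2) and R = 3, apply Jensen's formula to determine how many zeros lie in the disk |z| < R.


Jensen's formula: (1/2pi)*integral log|f(Re^it)|dt = log|f(0)| + sum_{|a_k|<R} log(R/|a_k|)
Step 1: f(0) = 4 * 5 * 2 = 40
Step 2: log|f(0)| = log|-4| + log|-5| + log|-2| = 3.6889
Step 3: Zeros inside |z| < 3: -2
Step 4: Jensen sum = log(3/2) = 0.4055
Step 5: n(R) = number of terms in the Jensen sum = count of zeros inside |z| < 3 = 1

1


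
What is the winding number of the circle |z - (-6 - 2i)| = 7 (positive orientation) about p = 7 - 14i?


Step 1: Center c = (-6, -2), radius = 7
Step 2: |p - c|^2 = 13^2 + (-12)^2 = 313
Step 3: r^2 = 49
Step 4: |p-c| > r so winding number = 0

0


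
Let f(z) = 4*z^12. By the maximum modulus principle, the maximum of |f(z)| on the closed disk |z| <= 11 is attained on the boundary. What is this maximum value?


Step 1: On |z| = 11, |f(z)| = 4 * |z|^12 = 4 * 11^12
Step 2: By maximum modulus principle, maximum is on boundary.
Step 3: Maximum = 4 * 3138428376721 = 12553713506884

12553713506884


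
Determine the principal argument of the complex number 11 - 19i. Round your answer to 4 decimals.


Step 1: z = 11 - 19i
Step 2: arg(z) = atan2(-19, 11)
Step 3: arg(z) = -1.046

-1.046


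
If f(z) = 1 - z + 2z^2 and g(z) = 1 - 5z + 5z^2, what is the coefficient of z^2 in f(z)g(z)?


Step 1: z^2 term in f*g comes from: (1)*(5z^2) + (-z)*(-5z) + (2z^2)*(1)
Step 2: = 5 + 5 + 2
Step 3: = 12

12


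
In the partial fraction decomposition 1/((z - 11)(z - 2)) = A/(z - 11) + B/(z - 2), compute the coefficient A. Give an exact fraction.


Step 1: Multiply both sides by (z - 11) and set z = 11
Step 2: A = 1 / (11 - 2)
Step 3: A = 1 / 9
Step 4: A = 1/9

1/9


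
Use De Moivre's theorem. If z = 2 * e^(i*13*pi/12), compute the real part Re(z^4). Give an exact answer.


Step 1: By De Moivre's theorem, z^4 = 2^4 * e^(i*4*13*pi/12) = 16 * (cos(13*pi/3) + i*sin(13*pi/3))
Step 2: |z|^4 = 2^4 = 16
Step 3: Reduce the angle mod 2*pi: 13*pi/3 - 4*pi = pi/3
Step 4: cos(pi/3) = 1/2
Step 5: Re(z^4) = 16 * 1/2 = 8

8


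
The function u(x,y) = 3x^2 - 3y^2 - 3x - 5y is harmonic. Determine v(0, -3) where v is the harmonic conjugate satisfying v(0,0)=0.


Step 1: v_x = -u_y = 6y + 5
Step 2: v_y = u_x = 6x - 3
Step 3: v = 6xy + 5x - 3y + C
Step 4: v(0,0) = 0 => C = 0
Step 5: v(0, -3) = 9

9


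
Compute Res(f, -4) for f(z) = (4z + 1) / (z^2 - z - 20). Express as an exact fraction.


Step 1: Q(z) = z^2 - z - 20 = (z + 4)(z - 5)
Step 2: Q'(z) = 2z - 1
Step 3: Q'(-4) = -9, P(-4) = -15
Step 4: Res = P(-4)/Q'(-4) = -15/(-9) = 5/3

5/3


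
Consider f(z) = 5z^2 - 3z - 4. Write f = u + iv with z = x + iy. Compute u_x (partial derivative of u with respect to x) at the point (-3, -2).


Step 1: f(z) = 5(x+iy)^2 - 3(x+iy) - 4
Step 2: u = 5(x^2 - y^2) - 3x - 4
Step 3: u_x = 10x - 3
Step 4: At (-3, -2): u_x = -30 - 3 = -33

-33


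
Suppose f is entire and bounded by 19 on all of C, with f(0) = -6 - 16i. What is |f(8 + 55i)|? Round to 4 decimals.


Step 1: By Liouville's theorem, a bounded entire function is constant.
Step 2: f(z) = f(0) = -6 - 16i for all z.
Step 3: |f(w)| = |-6 - 16i| = sqrt(36 + 256)
Step 4: = 17.088

17.088


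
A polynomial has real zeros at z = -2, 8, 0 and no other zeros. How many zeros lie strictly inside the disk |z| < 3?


Step 1: Check each root:
  z = -2: |-2| = 2 < 3
  z = 8: |8| = 8 >= 3
  z = 0: |0| = 0 < 3
Step 2: Count = 2

2


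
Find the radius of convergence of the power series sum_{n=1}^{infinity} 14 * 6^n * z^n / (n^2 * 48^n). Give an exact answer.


Step 1: General term a_n = 14 * 6^n / (n^2 * 48^n)
Step 2: By the root test, |a_n|^(1/n) = 14^(1/n) * 6 / (n^(2/n) * 48) -> 6/48 as n -> infinity (since 14^(1/n) -> 1 and n^(2/n) -> 1)
Step 3: R = 1/lim|a_n|^(1/n) = 48/6 = 8

8


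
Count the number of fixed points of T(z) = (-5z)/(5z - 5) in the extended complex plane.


Step 1: Fixed points satisfy T(z) = z
Step 2: 5z^2 = 0
Step 3: Discriminant = 0^2 - 4*5*0 = 0
Step 4: Number of fixed points = 1

1


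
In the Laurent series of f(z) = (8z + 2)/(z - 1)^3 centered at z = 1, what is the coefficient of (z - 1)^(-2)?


Step 1: Write the numerator in powers of (z - 1): 8z + 2 = 8(z - 1) + (8*1 + 2) = 8(z - 1) + 10
Step 2: Divide by (z - 1)^3: f(z) = 10(z - 1)^(-3) + 8(z - 1)^(-2)
Step 3: This finite sum is the Laurent series of f about z = 1.
Step 4: Coefficient of (z - 1)^(-2) = coefficient of (z - 1) in the re-centred numerator = 8

8


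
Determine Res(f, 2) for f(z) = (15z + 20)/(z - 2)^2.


Step 1: Pole of order 2 at z = 2
Step 2: Res = lim d/dz [(z - 2)^2 * f(z)] as z -> 2
Step 3: (z - 2)^2 * f(z) = 15z + 20
Step 4: d/dz[15z + 20] = 15

15


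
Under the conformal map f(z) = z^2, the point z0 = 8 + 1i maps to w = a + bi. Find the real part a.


Step 1: z0 = 8 + 1i
Step 2: z0^2 = 8^2 - 1^2 + 16i
Step 3: real part = 64 - 1 = 63

63


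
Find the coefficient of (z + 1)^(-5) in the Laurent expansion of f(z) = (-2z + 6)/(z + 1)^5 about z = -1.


Step 1: Write the numerator in powers of (z + 1): -2z + 6 = -2(z + 1) + (-2*(-1) + 6) = -2(z + 1) + 8
Step 2: Divide by (z + 1)^5: f(z) = 8(z + 1)^(-5) - 2(z + 1)^(-4)
Step 3: This finite sum is the Laurent series of f about z = -1.
Step 4: Coefficient of (z + 1)^(-5) = -2*(-1) + 6 = 8

8


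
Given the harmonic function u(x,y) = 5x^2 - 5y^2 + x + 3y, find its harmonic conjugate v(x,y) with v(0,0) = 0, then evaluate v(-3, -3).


Step 1: v_x = -u_y = 10y - 3
Step 2: v_y = u_x = 10x + 1
Step 3: v = 10xy - 3x + y + C
Step 4: v(0,0) = 0 => C = 0
Step 5: v(-3, -3) = 96

96


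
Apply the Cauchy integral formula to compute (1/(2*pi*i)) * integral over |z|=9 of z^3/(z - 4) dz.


Step 1: f(z) = z^3, a = 4 is inside |z| = 9
Step 2: By Cauchy integral formula: (1/(2pi*i)) * integral = f(a)
Step 3: f(4) = 4^3 = 64

64


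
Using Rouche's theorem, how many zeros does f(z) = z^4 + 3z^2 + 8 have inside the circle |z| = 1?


Step 1: On |z| = 1 the three terms have sizes |z^4| = 1^4 = 1, |3z^2| = 3*1^2 = 3, |8| = 8
Step 2: The dominant term is g(z) = 8; let h(z) = z^4 + 3z^2 so f = g + h
Step 3: On |z| = 1: |g| = 8 and |h| <= 1 + 3 = 4
Step 4: Since 8 > 4, |h| < |g| on |z| = 1, so by Rouche f has the same number of zeros as g inside |z| < 1
Step 5: g(z) = 8 is a nonzero constant with no zeros inside |z| < 1. Answer = 0

0


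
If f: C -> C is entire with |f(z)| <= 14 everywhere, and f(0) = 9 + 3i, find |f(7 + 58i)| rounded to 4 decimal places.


Step 1: By Liouville's theorem, a bounded entire function is constant.
Step 2: f(z) = f(0) = 9 + 3i for all z.
Step 3: |f(w)| = |9 + 3i| = sqrt(81 + 9)
Step 4: = 9.4868

9.4868


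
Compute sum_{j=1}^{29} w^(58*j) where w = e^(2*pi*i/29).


Step 1: The sum sum_{j=1}^{n} w^(k*j) equals n if n | k, else 0.
Step 2: Here n = 29, k = 58
Step 3: Does n divide k? 29 | 58 -> True
Step 4: Sum = 29

29


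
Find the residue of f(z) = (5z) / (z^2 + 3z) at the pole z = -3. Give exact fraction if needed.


Step 1: Q(z) = z^2 + 3z = (z + 3)(z)
Step 2: Q'(z) = 2z + 3
Step 3: Q'(-3) = -3, P(-3) = -15
Step 4: Res = P(-3)/Q'(-3) = -15/(-3) = 5

5


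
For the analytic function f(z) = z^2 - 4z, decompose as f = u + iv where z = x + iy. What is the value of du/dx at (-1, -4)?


Step 1: f(z) = (x+iy)^2 - 4(x+iy) + 0
Step 2: u = (x^2 - y^2) - 4x + 0
Step 3: u_x = 2x - 4
Step 4: At (-1, -4): u_x = -2 - 4 = -6

-6


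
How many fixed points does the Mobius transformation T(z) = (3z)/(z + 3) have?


Step 1: Fixed points satisfy T(z) = z
Step 2: z^2 = 0
Step 3: Discriminant = 0^2 - 4*1*0 = 0
Step 4: Number of fixed points = 1

1


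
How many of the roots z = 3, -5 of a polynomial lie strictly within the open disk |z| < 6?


Step 1: Check each root:
  z = 3: |3| = 3 < 6
  z = -5: |-5| = 5 < 6
Step 2: Count = 2

2


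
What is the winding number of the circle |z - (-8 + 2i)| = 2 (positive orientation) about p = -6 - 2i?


Step 1: Center c = (-8, 2), radius = 2
Step 2: |p - c|^2 = 2^2 + (-4)^2 = 20
Step 3: r^2 = 4
Step 4: |p-c| > r so winding number = 0

0


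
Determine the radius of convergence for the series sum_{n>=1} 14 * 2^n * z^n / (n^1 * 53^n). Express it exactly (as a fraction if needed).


Step 1: General term a_n = 14 * 2^n / (n^1 * 53^n)
Step 2: By the root test, |a_n|^(1/n) = 14^(1/n) * 2 / (n^(1/n) * 53) -> 2/53 as n -> infinity (since 14^(1/n) -> 1 and n^(1/n) -> 1)
Step 3: R = 1/lim|a_n|^(1/n) = 53/2

53/2


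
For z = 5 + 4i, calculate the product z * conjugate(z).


Step 1: conj(z) = 5 - 4i
Step 2: z * conj(z) = 5^2 + 4^2
Step 3: = 25 + 16 = 41

41


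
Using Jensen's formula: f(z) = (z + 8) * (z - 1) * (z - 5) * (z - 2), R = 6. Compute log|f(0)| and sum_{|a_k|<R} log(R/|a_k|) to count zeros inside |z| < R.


Jensen's formula: (1/2pi)*integral log|f(Re^it)|dt = log|f(0)| + sum_{|a_k|<R} log(R/|a_k|)
Step 1: f(0) = 8 * (-1) * (-5) * (-2) = -80
Step 2: log|f(0)| = log|-8| + log|1| + log|5| + log|2| = 4.382
Step 3: Zeros inside |z| < 6: 1, 5, 2
Step 4: Jensen sum = log(6/1) + log(6/5) + log(6/2) = 3.0727
Step 5: n(R) = number of terms in the Jensen sum = count of zeros inside |z| < 6 = 3

3


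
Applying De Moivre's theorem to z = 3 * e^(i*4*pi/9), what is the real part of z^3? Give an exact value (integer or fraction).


Step 1: By De Moivre's theorem, z^3 = 3^3 * e^(i*3*4*pi/9) = 27 * (cos(4*pi/3) + i*sin(4*pi/3))
Step 2: |z|^3 = 3^3 = 27
Step 3: The angle 4*pi/3 already lies in [0, 2*pi)
Step 4: cos(4*pi/3) = -1/2
Step 5: Re(z^3) = 27 * (-1/2) = -27/2

-27/2


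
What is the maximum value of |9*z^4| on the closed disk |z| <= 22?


Step 1: On |z| = 22, |f(z)| = 9 * |z|^4 = 9 * 22^4
Step 2: By maximum modulus principle, maximum is on boundary.
Step 3: Maximum = 9 * 234256 = 2108304

2108304


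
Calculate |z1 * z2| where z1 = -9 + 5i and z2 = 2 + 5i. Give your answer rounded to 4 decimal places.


Step 1: |z1| = sqrt((-9)^2 + 5^2) = sqrt(106)
Step 2: |z2| = sqrt(2^2 + 5^2) = sqrt(29)
Step 3: |z1*z2| = |z1|*|z2| = sqrt(106) * sqrt(29) = sqrt(106 * 29) = sqrt(3074)
Step 4: = 55.4437

55.4437


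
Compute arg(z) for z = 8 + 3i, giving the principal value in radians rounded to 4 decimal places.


Step 1: z = 8 + 3i
Step 2: arg(z) = atan2(3, 8)
Step 3: arg(z) = 0.3588

0.3588


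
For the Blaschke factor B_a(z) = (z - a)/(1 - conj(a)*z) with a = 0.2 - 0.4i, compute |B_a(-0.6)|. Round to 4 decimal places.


Step 1: Numerator z0 - a = -0.6 - (0.2 - 0.4i) = -0.8 + 0.4i
Step 2: Denominator 1 - conj(a)*z0 = 1 - (0.2 + 0.4i)*(-0.6) = 1.12 + 0.24i
Step 3: |z0 - a|^2 = (-0.8)^2 + 0.4^2 = 0.8; |1 - conj(a)*z0|^2 = 1.12^2 + 0.24^2 = 1.312
Step 4: |B_a(-0.6)| = sqrt(0.8 / 1.312) = sqrt(0.609756)
Step 5: = 0.7809

0.7809


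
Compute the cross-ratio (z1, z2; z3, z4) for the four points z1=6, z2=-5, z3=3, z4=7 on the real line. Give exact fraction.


Step 1: (z1-z3)(z2-z4) = 3 * (-12) = -36
Step 2: (z1-z4)(z2-z3) = (-1) * (-8) = 8
Step 3: Cross-ratio = -36/8 = -9/2

-9/2


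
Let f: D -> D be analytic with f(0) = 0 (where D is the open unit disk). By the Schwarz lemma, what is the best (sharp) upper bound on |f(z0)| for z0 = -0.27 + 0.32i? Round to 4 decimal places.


Step 1: Schwarz lemma: if f: D -> D is analytic with f(0) = 0, then |f(z)| <= |z| for all z in D, and this is sharp (f(z) = z).
Step 2: |z0|^2 = (-0.27)^2 + 0.32^2 = 0.1753
Step 3: |z0| = sqrt(0.1753) = 0.418688
Step 4: Best bound = |z0| = 0.4187

0.4187


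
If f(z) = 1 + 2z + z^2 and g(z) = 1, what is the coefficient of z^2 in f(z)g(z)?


Step 1: z^2 term in f*g comes from: (1)*(0) + (2z)*(0) + (z^2)*(1)
Step 2: = 0 + 0 + 1
Step 3: = 1

1


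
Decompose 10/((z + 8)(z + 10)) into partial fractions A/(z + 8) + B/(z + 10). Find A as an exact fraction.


Step 1: Multiply both sides by (z + 8) and set z = -8
Step 2: A = 10 / (-8 + 10)
Step 3: A = 10 / 2
Step 4: A = 5

5


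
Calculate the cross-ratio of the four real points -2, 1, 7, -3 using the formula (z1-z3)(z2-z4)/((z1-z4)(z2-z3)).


Step 1: (z1-z3)(z2-z4) = (-9) * 4 = -36
Step 2: (z1-z4)(z2-z3) = 1 * (-6) = -6
Step 3: Cross-ratio = 36/6 = 6

6


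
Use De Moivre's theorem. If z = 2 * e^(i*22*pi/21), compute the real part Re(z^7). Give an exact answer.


Step 1: By De Moivre's theorem, z^7 = 2^7 * e^(i*7*22*pi/21) = 128 * (cos(22*pi/3) + i*sin(22*pi/3))
Step 2: |z|^7 = 2^7 = 128
Step 3: Reduce the angle mod 2*pi: 22*pi/3 - 6*pi = 4*pi/3
Step 4: cos(4*pi/3) = -1/2
Step 5: Re(z^7) = 128 * (-1/2) = -64

-64


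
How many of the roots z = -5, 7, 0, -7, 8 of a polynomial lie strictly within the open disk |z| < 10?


Step 1: Check each root:
  z = -5: |-5| = 5 < 10
  z = 7: |7| = 7 < 10
  z = 0: |0| = 0 < 10
  z = -7: |-7| = 7 < 10
  z = 8: |8| = 8 < 10
Step 2: Count = 5

5


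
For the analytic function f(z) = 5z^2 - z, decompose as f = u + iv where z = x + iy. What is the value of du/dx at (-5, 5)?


Step 1: f(z) = 5(x+iy)^2 - (x+iy) + 0
Step 2: u = 5(x^2 - y^2) - x + 0
Step 3: u_x = 10x - 1
Step 4: At (-5, 5): u_x = -50 - 1 = -51

-51


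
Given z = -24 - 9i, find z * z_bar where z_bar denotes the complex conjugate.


Step 1: conj(z) = -24 + 9i
Step 2: z * conj(z) = (-24)^2 + (-9)^2
Step 3: = 576 + 81 = 657

657


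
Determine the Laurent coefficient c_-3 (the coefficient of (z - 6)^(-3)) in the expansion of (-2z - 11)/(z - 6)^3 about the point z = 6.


Step 1: Write the numerator in powers of (z - 6): -2z - 11 = -2(z - 6) + (-2*6 - 11) = -2(z - 6) - 23
Step 2: Divide by (z - 6)^3: f(z) = -23(z - 6)^(-3) - 2(z - 6)^(-2)
Step 3: This finite sum is the Laurent series of f about z = 6.
Step 4: Coefficient of (z - 6)^(-3) = -2*6 - 11 = -23

-23


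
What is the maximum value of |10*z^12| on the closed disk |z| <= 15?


Step 1: On |z| = 15, |f(z)| = 10 * |z|^12 = 10 * 15^12
Step 2: By maximum modulus principle, maximum is on boundary.
Step 3: Maximum = 10 * 129746337890625 = 1297463378906250

1297463378906250


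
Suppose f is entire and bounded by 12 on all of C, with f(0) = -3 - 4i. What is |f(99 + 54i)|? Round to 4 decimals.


Step 1: By Liouville's theorem, a bounded entire function is constant.
Step 2: f(z) = f(0) = -3 - 4i for all z.
Step 3: |f(w)| = |-3 - 4i| = sqrt(9 + 16)
Step 4: = 5.0

5.0


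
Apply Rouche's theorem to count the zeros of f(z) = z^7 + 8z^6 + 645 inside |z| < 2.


Step 1: On |z| = 2 the three terms have sizes |z^7| = 2^7 = 128, |8z^6| = 8*2^6 = 512, |645| = 645
Step 2: The dominant term is g(z) = 645; let h(z) = z^7 + 8z^6 so f = g + h
Step 3: On |z| = 2: |g| = 645 and |h| <= 128 + 512 = 640
Step 4: Since 645 > 640, |h| < |g| on |z| = 2, so by Rouche f has the same number of zeros as g inside |z| < 2
Step 5: g(z) = 645 is a nonzero constant with no zeros inside |z| < 2. Answer = 0

0


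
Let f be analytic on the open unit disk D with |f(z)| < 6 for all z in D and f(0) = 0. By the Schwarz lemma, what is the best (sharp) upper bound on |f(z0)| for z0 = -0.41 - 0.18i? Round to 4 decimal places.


Step 1: g = f/6 maps D -> D with g(0) = 0, so by the Schwarz lemma |g(z)| <= |z|, i.e. |f(z)| <= 6|z|; this is sharp (f(z) = 6z).
Step 2: |z0|^2 = (-0.41)^2 + (-0.18)^2 = 0.2005
Step 3: |z0| = sqrt(0.2005) = 0.447772
Step 4: Best bound = 6 * |z0| = 6 * 0.447772 = 2.6866

2.6866


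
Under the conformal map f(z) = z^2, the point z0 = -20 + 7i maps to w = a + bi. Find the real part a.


Step 1: z0 = -20 + 7i
Step 2: z0^2 = (-20)^2 - 7^2 - 280i
Step 3: real part = 400 - 49 = 351

351


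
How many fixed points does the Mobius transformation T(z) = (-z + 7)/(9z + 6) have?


Step 1: Fixed points satisfy T(z) = z
Step 2: 9z^2 + 7z - 7 = 0
Step 3: Discriminant = 7^2 - 4*9*(-7) = 301
Step 4: Number of fixed points = 2

2


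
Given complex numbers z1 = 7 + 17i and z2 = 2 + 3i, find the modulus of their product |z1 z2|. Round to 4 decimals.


Step 1: |z1| = sqrt(7^2 + 17^2) = sqrt(338)
Step 2: |z2| = sqrt(2^2 + 3^2) = sqrt(13)
Step 3: |z1*z2| = |z1|*|z2| = sqrt(338) * sqrt(13) = sqrt(338 * 13) = sqrt(4394)
Step 4: = 66.2873

66.2873


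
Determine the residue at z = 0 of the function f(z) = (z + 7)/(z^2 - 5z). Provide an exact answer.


Step 1: Q(z) = z^2 - 5z = (z)(z - 5)
Step 2: Q'(z) = 2z - 5
Step 3: Q'(0) = -5, P(0) = 7
Step 4: Res = P(0)/Q'(0) = 7/(-5) = -7/5

-7/5


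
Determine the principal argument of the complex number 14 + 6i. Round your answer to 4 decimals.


Step 1: z = 14 + 6i
Step 2: arg(z) = atan2(6, 14)
Step 3: arg(z) = 0.4049

0.4049


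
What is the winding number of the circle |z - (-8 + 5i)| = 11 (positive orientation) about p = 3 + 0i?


Step 1: Center c = (-8, 5), radius = 11
Step 2: |p - c|^2 = 11^2 + (-5)^2 = 146
Step 3: r^2 = 121
Step 4: |p-c| > r so winding number = 0

0


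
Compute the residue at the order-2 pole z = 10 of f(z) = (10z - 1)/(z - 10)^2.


Step 1: Pole of order 2 at z = 10
Step 2: Res = lim d/dz [(z - 10)^2 * f(z)] as z -> 10
Step 3: (z - 10)^2 * f(z) = 10z - 1
Step 4: d/dz[10z - 1] = 10

10


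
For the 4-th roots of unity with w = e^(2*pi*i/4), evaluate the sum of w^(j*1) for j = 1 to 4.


Step 1: The sum sum_{j=1}^{n} w^(k*j) equals n if n | k, else 0.
Step 2: Here n = 4, k = 1
Step 3: Does n divide k? 4 | 1 -> False
Step 4: Sum = 0

0


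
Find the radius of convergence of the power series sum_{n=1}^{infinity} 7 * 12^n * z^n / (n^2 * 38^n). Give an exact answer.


Step 1: General term a_n = 7 * 12^n / (n^2 * 38^n)
Step 2: By the root test, |a_n|^(1/n) = 7^(1/n) * 12 / (n^(2/n) * 38) -> 12/38 as n -> infinity (since 7^(1/n) -> 1 and n^(2/n) -> 1)
Step 3: R = 1/lim|a_n|^(1/n) = 38/12 = 19/6

19/6


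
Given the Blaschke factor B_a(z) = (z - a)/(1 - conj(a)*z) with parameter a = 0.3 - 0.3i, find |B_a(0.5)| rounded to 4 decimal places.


Step 1: Numerator z0 - a = 0.5 - (0.3 - 0.3i) = 0.2 + 0.3i
Step 2: Denominator 1 - conj(a)*z0 = 1 - (0.3 + 0.3i)*0.5 = 0.85 - 0.15i
Step 3: |z0 - a|^2 = 0.2^2 + 0.3^2 = 0.13; |1 - conj(a)*z0|^2 = 0.85^2 + (-0.15)^2 = 0.745
Step 4: |B_a(0.5)| = sqrt(0.13 / 0.745) = sqrt(0.174497)
Step 5: = 0.4177

0.4177


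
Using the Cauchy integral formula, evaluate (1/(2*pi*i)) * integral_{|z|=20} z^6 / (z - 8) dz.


Step 1: f(z) = z^6, a = 8 is inside |z| = 20
Step 2: By Cauchy integral formula: (1/(2pi*i)) * integral = f(a)
Step 3: f(8) = 8^6 = 262144

262144


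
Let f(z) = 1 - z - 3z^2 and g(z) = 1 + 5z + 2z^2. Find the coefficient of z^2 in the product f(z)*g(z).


Step 1: z^2 term in f*g comes from: (1)*(2z^2) + (-z)*(5z) + (-3z^2)*(1)
Step 2: = 2 - 5 - 3
Step 3: = -6

-6


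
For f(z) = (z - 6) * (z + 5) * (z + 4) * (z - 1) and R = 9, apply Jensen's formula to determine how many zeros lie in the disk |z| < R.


Jensen's formula: (1/2pi)*integral log|f(Re^it)|dt = log|f(0)| + sum_{|a_k|<R} log(R/|a_k|)
Step 1: f(0) = (-6) * 5 * 4 * (-1) = 120
Step 2: log|f(0)| = log|6| + log|-5| + log|-4| + log|1| = 4.7875
Step 3: Zeros inside |z| < 9: 6, -5, -4, 1
Step 4: Jensen sum = log(9/6) + log(9/5) + log(9/4) + log(9/1) = 4.0014
Step 5: n(R) = number of terms in the Jensen sum = count of zeros inside |z| < 9 = 4

4


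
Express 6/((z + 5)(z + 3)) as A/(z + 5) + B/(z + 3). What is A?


Step 1: Multiply both sides by (z + 5) and set z = -5
Step 2: A = 6 / (-5 + 3)
Step 3: A = 6 / (-2)
Step 4: A = -3

-3


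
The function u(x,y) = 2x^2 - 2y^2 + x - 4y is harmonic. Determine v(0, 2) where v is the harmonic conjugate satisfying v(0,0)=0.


Step 1: v_x = -u_y = 4y + 4
Step 2: v_y = u_x = 4x + 1
Step 3: v = 4xy + 4x + y + C
Step 4: v(0,0) = 0 => C = 0
Step 5: v(0, 2) = 2

2


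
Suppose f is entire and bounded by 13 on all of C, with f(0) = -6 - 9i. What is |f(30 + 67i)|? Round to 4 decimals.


Step 1: By Liouville's theorem, a bounded entire function is constant.
Step 2: f(z) = f(0) = -6 - 9i for all z.
Step 3: |f(w)| = |-6 - 9i| = sqrt(36 + 81)
Step 4: = 10.8167

10.8167


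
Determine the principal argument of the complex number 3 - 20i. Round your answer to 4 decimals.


Step 1: z = 3 - 20i
Step 2: arg(z) = atan2(-20, 3)
Step 3: arg(z) = -1.4219

-1.4219


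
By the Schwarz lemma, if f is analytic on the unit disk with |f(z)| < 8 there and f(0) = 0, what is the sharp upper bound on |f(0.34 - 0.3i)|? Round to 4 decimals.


Step 1: g = f/8 maps D -> D with g(0) = 0, so by the Schwarz lemma |g(z)| <= |z|, i.e. |f(z)| <= 8|z|; this is sharp (f(z) = 8z).
Step 2: |z0|^2 = 0.34^2 + (-0.3)^2 = 0.2056
Step 3: |z0| = sqrt(0.2056) = 0.453431
Step 4: Best bound = 8 * |z0| = 8 * 0.453431 = 3.6275

3.6275


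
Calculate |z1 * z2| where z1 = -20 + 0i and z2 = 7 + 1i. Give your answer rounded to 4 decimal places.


Step 1: |z1| = sqrt((-20)^2 + 0^2) = sqrt(400)
Step 2: |z2| = sqrt(7^2 + 1^2) = sqrt(50)
Step 3: |z1*z2| = |z1|*|z2| = sqrt(400) * sqrt(50) = sqrt(400 * 50) = sqrt(20000)
Step 4: = 141.4214

141.4214


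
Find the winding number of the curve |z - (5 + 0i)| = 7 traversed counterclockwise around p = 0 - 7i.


Step 1: Center c = (5, 0), radius = 7
Step 2: |p - c|^2 = (-5)^2 + (-7)^2 = 74
Step 3: r^2 = 49
Step 4: |p-c| > r so winding number = 0

0


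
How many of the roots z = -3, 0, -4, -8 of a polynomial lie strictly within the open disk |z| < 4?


Step 1: Check each root:
  z = -3: |-3| = 3 < 4
  z = 0: |0| = 0 < 4
  z = -4: |-4| = 4 >= 4
  z = -8: |-8| = 8 >= 4
Step 2: Count = 2

2


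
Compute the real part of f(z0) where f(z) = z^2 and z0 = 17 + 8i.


Step 1: z0 = 17 + 8i
Step 2: z0^2 = 17^2 - 8^2 + 272i
Step 3: real part = 289 - 64 = 225

225


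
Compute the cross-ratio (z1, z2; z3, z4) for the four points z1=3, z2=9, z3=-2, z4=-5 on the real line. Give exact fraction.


Step 1: (z1-z3)(z2-z4) = 5 * 14 = 70
Step 2: (z1-z4)(z2-z3) = 8 * 11 = 88
Step 3: Cross-ratio = 70/88 = 35/44

35/44


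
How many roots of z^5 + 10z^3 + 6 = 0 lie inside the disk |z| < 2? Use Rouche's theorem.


Step 1: On |z| = 2 the three terms have sizes |z^5| = 2^5 = 32, |10z^3| = 10*2^3 = 80, |6| = 6
Step 2: The dominant term is g(z) = 10z^3; let h(z) = z^5 + 6 so f = g + h
Step 3: On |z| = 2: |g| = 80 and |h| <= 32 + 6 = 38
Step 4: Since 80 > 38, |h| < |g| on |z| = 2, so by Rouche f has the same number of zeros as g inside |z| < 2
Step 5: g(z) = 10z^3 has 3 zeros (at the origin, multiplicity 3) inside |z| < 2. Answer = 3

3


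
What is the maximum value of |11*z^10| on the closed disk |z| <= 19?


Step 1: On |z| = 19, |f(z)| = 11 * |z|^10 = 11 * 19^10
Step 2: By maximum modulus principle, maximum is on boundary.
Step 3: Maximum = 11 * 6131066257801 = 67441728835811

67441728835811


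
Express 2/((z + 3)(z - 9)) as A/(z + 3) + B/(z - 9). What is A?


Step 1: Multiply both sides by (z + 3) and set z = -3
Step 2: A = 2 / (-3 - 9)
Step 3: A = 2 / (-12)
Step 4: A = -1/6

-1/6


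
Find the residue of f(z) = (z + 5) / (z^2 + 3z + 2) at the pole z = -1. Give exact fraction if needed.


Step 1: Q(z) = z^2 + 3z + 2 = (z + 1)(z + 2)
Step 2: Q'(z) = 2z + 3
Step 3: Q'(-1) = 1, P(-1) = 4
Step 4: Res = P(-1)/Q'(-1) = 4/1 = 4

4


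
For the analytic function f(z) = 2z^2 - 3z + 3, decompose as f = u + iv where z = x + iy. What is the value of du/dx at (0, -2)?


Step 1: f(z) = 2(x+iy)^2 - 3(x+iy) + 3
Step 2: u = 2(x^2 - y^2) - 3x + 3
Step 3: u_x = 4x - 3
Step 4: At (0, -2): u_x = 0 - 3 = -3

-3


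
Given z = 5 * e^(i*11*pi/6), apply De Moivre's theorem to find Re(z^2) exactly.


Step 1: By De Moivre's theorem, z^2 = 5^2 * e^(i*2*11*pi/6) = 25 * (cos(11*pi/3) + i*sin(11*pi/3))
Step 2: |z|^2 = 5^2 = 25
Step 3: Reduce the angle mod 2*pi: 11*pi/3 - 2*pi = 5*pi/3
Step 4: cos(5*pi/3) = 1/2
Step 5: Re(z^2) = 25 * 1/2 = 25/2

25/2


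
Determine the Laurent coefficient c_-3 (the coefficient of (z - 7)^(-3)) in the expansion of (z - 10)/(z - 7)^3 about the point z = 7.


Step 1: Write the numerator in powers of (z - 7): z - 10 = (z - 7) + (1*7 - 10) = (z - 7) - 3
Step 2: Divide by (z - 7)^3: f(z) = -3(z - 7)^(-3) + (z - 7)^(-2)
Step 3: This finite sum is the Laurent series of f about z = 7.
Step 4: Coefficient of (z - 7)^(-3) = 1*7 - 10 = -3

-3


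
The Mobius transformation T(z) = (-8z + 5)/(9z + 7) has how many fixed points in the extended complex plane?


Step 1: Fixed points satisfy T(z) = z
Step 2: 9z^2 + 15z - 5 = 0
Step 3: Discriminant = 15^2 - 4*9*(-5) = 405
Step 4: Number of fixed points = 2

2


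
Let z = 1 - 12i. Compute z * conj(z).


Step 1: conj(z) = 1 + 12i
Step 2: z * conj(z) = 1^2 + (-12)^2
Step 3: = 1 + 144 = 145

145


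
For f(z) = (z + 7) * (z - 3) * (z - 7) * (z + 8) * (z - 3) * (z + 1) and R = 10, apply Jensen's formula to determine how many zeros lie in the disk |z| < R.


Jensen's formula: (1/2pi)*integral log|f(Re^it)|dt = log|f(0)| + sum_{|a_k|<R} log(R/|a_k|)
Step 1: f(0) = 7 * (-3) * (-7) * 8 * (-3) * 1 = -3528
Step 2: log|f(0)| = log|-7| + log|3| + log|7| + log|-8| + log|3| + log|-1| = 8.1685
Step 3: Zeros inside |z| < 10: -7, 3, 7, -8, 3, -1
Step 4: Jensen sum = log(10/7) + log(10/3) + log(10/7) + log(10/8) + log(10/3) + log(10/1) = 5.647
Step 5: n(R) = number of terms in the Jensen sum = count of zeros inside |z| < 10 = 6

6


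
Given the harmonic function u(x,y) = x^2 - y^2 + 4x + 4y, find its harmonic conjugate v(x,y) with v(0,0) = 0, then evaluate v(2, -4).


Step 1: v_x = -u_y = 2y - 4
Step 2: v_y = u_x = 2x + 4
Step 3: v = 2xy - 4x + 4y + C
Step 4: v(0,0) = 0 => C = 0
Step 5: v(2, -4) = -40

-40


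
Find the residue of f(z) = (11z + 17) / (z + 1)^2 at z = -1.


Step 1: Pole of order 2 at z = -1
Step 2: Res = lim d/dz [(z + 1)^2 * f(z)] as z -> -1
Step 3: (z + 1)^2 * f(z) = 11z + 17
Step 4: d/dz[11z + 17] = 11

11


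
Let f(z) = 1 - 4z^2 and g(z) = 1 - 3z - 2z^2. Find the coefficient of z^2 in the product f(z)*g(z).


Step 1: z^2 term in f*g comes from: (1)*(-2z^2) + (0)*(-3z) + (-4z^2)*(1)
Step 2: = -2 + 0 - 4
Step 3: = -6

-6


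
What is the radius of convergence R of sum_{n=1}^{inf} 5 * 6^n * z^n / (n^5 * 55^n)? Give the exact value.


Step 1: General term a_n = 5 * 6^n / (n^5 * 55^n)
Step 2: By the root test, |a_n|^(1/n) = 5^(1/n) * 6 / (n^(5/n) * 55) -> 6/55 as n -> infinity (since 5^(1/n) -> 1 and n^(5/n) -> 1)
Step 3: R = 1/lim|a_n|^(1/n) = 55/6

55/6


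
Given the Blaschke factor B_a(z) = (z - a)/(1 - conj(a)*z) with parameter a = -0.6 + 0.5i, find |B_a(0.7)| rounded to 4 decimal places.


Step 1: Numerator z0 - a = 0.7 - (-0.6 + 0.5i) = 1.3 - 0.5i
Step 2: Denominator 1 - conj(a)*z0 = 1 - (-0.6 - 0.5i)*0.7 = 1.42 + 0.35i
Step 3: |z0 - a|^2 = 1.3^2 + (-0.5)^2 = 1.94; |1 - conj(a)*z0|^2 = 1.42^2 + 0.35^2 = 2.1389
Step 4: |B_a(0.7)| = sqrt(1.94 / 2.1389) = sqrt(0.907008)
Step 5: = 0.9524

0.9524


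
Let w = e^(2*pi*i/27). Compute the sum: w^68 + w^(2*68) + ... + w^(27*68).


Step 1: The sum sum_{j=1}^{n} w^(k*j) equals n if n | k, else 0.
Step 2: Here n = 27, k = 68
Step 3: Does n divide k? 27 | 68 -> False
Step 4: Sum = 0

0


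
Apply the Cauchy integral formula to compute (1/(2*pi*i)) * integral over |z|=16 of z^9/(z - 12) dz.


Step 1: f(z) = z^9, a = 12 is inside |z| = 16
Step 2: By Cauchy integral formula: (1/(2pi*i)) * integral = f(a)
Step 3: f(12) = 12^9 = 5159780352

5159780352


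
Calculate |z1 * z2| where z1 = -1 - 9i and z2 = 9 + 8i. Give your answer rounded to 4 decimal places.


Step 1: |z1| = sqrt((-1)^2 + (-9)^2) = sqrt(82)
Step 2: |z2| = sqrt(9^2 + 8^2) = sqrt(145)
Step 3: |z1*z2| = |z1|*|z2| = sqrt(82) * sqrt(145) = sqrt(82 * 145) = sqrt(11890)
Step 4: = 109.0413

109.0413


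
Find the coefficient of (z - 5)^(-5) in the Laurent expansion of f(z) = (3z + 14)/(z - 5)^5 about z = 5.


Step 1: Write the numerator in powers of (z - 5): 3z + 14 = 3(z - 5) + (3*5 + 14) = 3(z - 5) + 29
Step 2: Divide by (z - 5)^5: f(z) = 29(z - 5)^(-5) + 3(z - 5)^(-4)
Step 3: This finite sum is the Laurent series of f about z = 5.
Step 4: Coefficient of (z - 5)^(-5) = 3*5 + 14 = 29

29


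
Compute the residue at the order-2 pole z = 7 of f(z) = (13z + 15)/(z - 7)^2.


Step 1: Pole of order 2 at z = 7
Step 2: Res = lim d/dz [(z - 7)^2 * f(z)] as z -> 7
Step 3: (z - 7)^2 * f(z) = 13z + 15
Step 4: d/dz[13z + 15] = 13

13


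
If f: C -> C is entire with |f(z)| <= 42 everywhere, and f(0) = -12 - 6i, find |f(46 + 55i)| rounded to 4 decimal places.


Step 1: By Liouville's theorem, a bounded entire function is constant.
Step 2: f(z) = f(0) = -12 - 6i for all z.
Step 3: |f(w)| = |-12 - 6i| = sqrt(144 + 36)
Step 4: = 13.4164

13.4164


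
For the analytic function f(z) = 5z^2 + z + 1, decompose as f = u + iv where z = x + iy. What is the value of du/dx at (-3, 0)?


Step 1: f(z) = 5(x+iy)^2 + (x+iy) + 1
Step 2: u = 5(x^2 - y^2) + x + 1
Step 3: u_x = 10x + 1
Step 4: At (-3, 0): u_x = -30 + 1 = -29

-29


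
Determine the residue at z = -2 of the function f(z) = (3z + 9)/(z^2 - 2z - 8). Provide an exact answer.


Step 1: Q(z) = z^2 - 2z - 8 = (z + 2)(z - 4)
Step 2: Q'(z) = 2z - 2
Step 3: Q'(-2) = -6, P(-2) = 3
Step 4: Res = P(-2)/Q'(-2) = 3/(-6) = -1/2

-1/2


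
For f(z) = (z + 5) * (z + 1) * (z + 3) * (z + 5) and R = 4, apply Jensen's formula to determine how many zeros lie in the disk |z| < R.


Jensen's formula: (1/2pi)*integral log|f(Re^it)|dt = log|f(0)| + sum_{|a_k|<R} log(R/|a_k|)
Step 1: f(0) = 5 * 1 * 3 * 5 = 75
Step 2: log|f(0)| = log|-5| + log|-1| + log|-3| + log|-5| = 4.3175
Step 3: Zeros inside |z| < 4: -1, -3
Step 4: Jensen sum = log(4/1) + log(4/3) = 1.674
Step 5: n(R) = number of terms in the Jensen sum = count of zeros inside |z| < 4 = 2

2


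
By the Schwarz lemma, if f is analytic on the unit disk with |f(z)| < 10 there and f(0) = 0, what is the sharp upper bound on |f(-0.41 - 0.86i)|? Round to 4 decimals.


Step 1: g = f/10 maps D -> D with g(0) = 0, so by the Schwarz lemma |g(z)| <= |z|, i.e. |f(z)| <= 10|z|; this is sharp (f(z) = 10z).
Step 2: |z0|^2 = (-0.41)^2 + (-0.86)^2 = 0.9077
Step 3: |z0| = sqrt(0.9077) = 0.952733
Step 4: Best bound = 10 * |z0| = 10 * 0.952733 = 9.5273

9.5273


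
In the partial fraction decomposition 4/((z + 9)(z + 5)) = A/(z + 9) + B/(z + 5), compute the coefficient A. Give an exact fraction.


Step 1: Multiply both sides by (z + 9) and set z = -9
Step 2: A = 4 / (-9 + 5)
Step 3: A = 4 / (-4)
Step 4: A = -1

-1


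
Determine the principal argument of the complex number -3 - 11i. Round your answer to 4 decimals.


Step 1: z = -3 - 11i
Step 2: arg(z) = atan2(-11, -3)
Step 3: arg(z) = -1.837

-1.837


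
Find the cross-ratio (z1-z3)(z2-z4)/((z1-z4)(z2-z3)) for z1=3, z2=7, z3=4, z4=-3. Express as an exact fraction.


Step 1: (z1-z3)(z2-z4) = (-1) * 10 = -10
Step 2: (z1-z4)(z2-z3) = 6 * 3 = 18
Step 3: Cross-ratio = -10/18 = -5/9

-5/9
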